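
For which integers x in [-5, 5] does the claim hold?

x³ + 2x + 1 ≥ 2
Holds for: {1, 2, 3, 4, 5}
Fails for: {-5, -4, -3, -2, -1, 0}

Answer: {1, 2, 3, 4, 5}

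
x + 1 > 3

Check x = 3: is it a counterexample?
Substitute x = 3 into the relation:
x = 3: LHS = 3 + 1 = 4; 4 > 3 — holds

The claim holds here, so x = 3 is not a counterexample. (A counterexample exists elsewhere, e.g. x = 0.)

Answer: No, x = 3 is not a counterexample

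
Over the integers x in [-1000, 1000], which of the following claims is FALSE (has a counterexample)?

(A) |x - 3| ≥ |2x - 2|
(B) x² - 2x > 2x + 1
(A) x = 2: LHS = |2 - 3| = |-1| = 1, RHS = |2·2 - 2| = |2| = 2; 1 ≥ 2 — FAILS
(B) x = 0: LHS = 0² - 2·0 = 0, RHS = 2·0 + 1 = 1; 0 > 1 — FAILS

Answer: Both A and B are false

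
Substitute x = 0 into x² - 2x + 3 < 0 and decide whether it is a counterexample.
Substitute x = 0 into the relation:
x = 0: LHS = 0² - 2·0 + 3 = 3; 3 < 0 — FAILS

Since the claim fails at x = 0, this value is a counterexample.

Answer: Yes, x = 0 is a counterexample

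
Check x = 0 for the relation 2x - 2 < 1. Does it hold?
x = 0: LHS = 2·0 - 2 = -2; -2 < 1 — holds

The relation is satisfied at x = 0.

Answer: Yes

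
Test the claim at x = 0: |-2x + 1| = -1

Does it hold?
x = 0: LHS = |-2·0 + 1| = |1| = 1; 1 = -1 — FAILS

The relation fails at x = 0, so x = 0 is a counterexample.

Answer: No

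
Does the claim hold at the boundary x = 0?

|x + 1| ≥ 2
x = 0: LHS = |0 + 1| = |1| = 1; 1 ≥ 2 — FAILS

The relation fails at x = 0, so x = 0 is a counterexample.

Answer: No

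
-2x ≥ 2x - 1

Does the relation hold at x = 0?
x = 0: LHS = -2·0 = 0, RHS = 2·0 - 1 = -1; 0 ≥ -1 — holds

The relation is satisfied at x = 0.

Answer: Yes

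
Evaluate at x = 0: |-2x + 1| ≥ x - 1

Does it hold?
x = 0: LHS = |-2·0 + 1| = |1| = 1, RHS = 0 - 1 = -1; 1 ≥ -1 — holds

The relation is satisfied at x = 0.

Answer: Yes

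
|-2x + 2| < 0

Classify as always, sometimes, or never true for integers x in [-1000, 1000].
An absolute value is never negative, so the left side is ≥ 0 for every x, while the right side is 0. Tightest case in [-1000, 1000] is x = 1:
x = 1: LHS = |-2·1 + 2| = |0| = 0; 0 < 0 — FAILS
Hence LHS − RHS is never negative, i.e. LHS ≥ RHS throughout, so the claimed relation (<) fails for every integer in [-1000, 1000].

No integer in the range satisfies it.

Answer: Never true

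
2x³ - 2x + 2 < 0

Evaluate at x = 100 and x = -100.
x = 100: LHS = 2·100³ - 2·100 + 2 = 1999802; 1999802 < 0 — FAILS
x = -100: LHS = 2·(-100)³ - 2·(-100) + 2 = -1999798; -1999798 < 0 — holds

Answer: Partially: fails for x = 100, holds for x = -100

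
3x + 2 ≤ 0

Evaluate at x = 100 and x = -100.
x = 100: LHS = 3·100 + 2 = 302; 302 ≤ 0 — FAILS
x = -100: LHS = 3·(-100) + 2 = -298; -298 ≤ 0 — holds

Answer: Partially: fails for x = 100, holds for x = -100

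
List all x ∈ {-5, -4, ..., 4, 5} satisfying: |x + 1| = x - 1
Over all integers in [-5, 5], LHS − RHS is always positive; it is smallest at x = 0, where it equals 2:
x = 0: LHS = |0 + 1| = |1| = 1, RHS = 0 - 1 = -1; 1 = -1 — FAILS
At the ends of the range:
x = -5: LHS = |(-5) + 1| = |-4| = 4, RHS = (-5) - 1 = -6; 4 = -6 — FAILS
x = 5: LHS = |5 + 1| = |6| = 6, RHS = 5 - 1 = 4; 6 = 4 — FAILS
Hence LHS − RHS is never 0, i.e. the two sides are never equal, so the claimed relation (=) fails for every integer in [-5, 5].

Answer: None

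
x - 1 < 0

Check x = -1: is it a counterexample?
Substitute x = -1 into the relation:
x = -1: LHS = (-1) - 1 = -2; -2 < 0 — holds

The claim holds here, so x = -1 is not a counterexample. (A counterexample exists elsewhere, e.g. x = 1.)

Answer: No, x = -1 is not a counterexample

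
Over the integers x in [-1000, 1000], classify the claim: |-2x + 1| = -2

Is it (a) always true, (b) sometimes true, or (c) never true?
An absolute value is never negative, so the left side is ≥ 0 for every x, while the right side is -2. Tightest case in [-1000, 1000] is x = 0:
x = 0: LHS = |-2·0 + 1| = |1| = 1; 1 = -2 — FAILS
Hence LHS − RHS is never 0, i.e. the two sides are never equal, so the claimed relation (=) fails for every integer in [-1000, 1000].

No integer in the range satisfies it.

Answer: Never true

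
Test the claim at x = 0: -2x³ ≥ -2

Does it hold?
x = 0: LHS = -2·0³ = 0; 0 ≥ -2 — holds

The relation is satisfied at x = 0.

Answer: Yes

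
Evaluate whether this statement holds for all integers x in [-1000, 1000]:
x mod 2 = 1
The claim fails at x = 0:
x = 0: LHS = 0 mod 2 = 0; 0 = 1 — FAILS

Because a single integer refutes it, the statement is false.

Answer: False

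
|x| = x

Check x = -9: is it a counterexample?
Substitute x = -9 into the relation:
x = -9: LHS = |-9| = 9; 9 = -9 — FAILS

Since the claim fails at x = -9, this value is a counterexample.

Answer: Yes, x = -9 is a counterexample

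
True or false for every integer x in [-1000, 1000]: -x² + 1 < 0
The claim fails at x = 0:
x = 0: LHS = -0² + 1 = 1; 1 < 0 — FAILS

Because a single integer refutes it, the statement is false.

Answer: False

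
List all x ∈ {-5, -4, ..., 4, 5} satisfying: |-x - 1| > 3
Holds for: {-5, 3, 4, 5}
Fails for: {-4, -3, -2, -1, 0, 1, 2}

Answer: {-5, 3, 4, 5}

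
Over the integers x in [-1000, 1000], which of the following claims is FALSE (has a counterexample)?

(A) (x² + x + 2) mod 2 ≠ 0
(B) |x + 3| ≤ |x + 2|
(A) x = 0: LHS = (0² + 0 + 2) mod 2 = 2 mod 2 = 0; 0 ≠ 0 — FAILS
(B) x = 0: LHS = |0 + 3| = |3| = 3, RHS = |0 + 2| = |2| = 2; 3 ≤ 2 — FAILS

Answer: Both A and B are false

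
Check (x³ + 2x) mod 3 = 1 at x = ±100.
x = 100: LHS = (100³ + 2·100) mod 3 = 1000200 mod 3 = 0; 0 = 1 — FAILS
x = -100: LHS = ((-100)³ + 2·(-100)) mod 3 = (-1000200) mod 3 = 0; 0 = 1 — FAILS

Answer: No, fails for both x = 100 and x = -100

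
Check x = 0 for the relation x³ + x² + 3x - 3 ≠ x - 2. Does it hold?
x = 0: LHS = 0³ + 0² + 3·0 - 3 = -3, RHS = 0 - 2 = -2; -3 ≠ -2 — holds

The relation is satisfied at x = 0.

Answer: Yes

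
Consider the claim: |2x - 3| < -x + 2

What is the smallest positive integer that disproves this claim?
Testing positive integers:
x = 1: LHS = |2·1 - 3| = |-1| = 1, RHS = -1 + 2 = 1; 1 < 1 — FAILS  ← smallest positive counterexample

Answer: x = 1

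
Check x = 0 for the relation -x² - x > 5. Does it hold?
x = 0: LHS = -0² - 0 = 0; 0 > 5 — FAILS

The relation fails at x = 0, so x = 0 is a counterexample.

Answer: No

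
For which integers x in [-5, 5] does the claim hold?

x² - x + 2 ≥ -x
Over all integers in [-5, 5], LHS − RHS is smallest at x = 0, where it equals 2:
x = 0: LHS = 0² - 0 + 2 = 2, RHS = -0 = 0; 2 ≥ 0 — holds
At the ends of the range:
x = -5: LHS = (-5)² - (-5) + 2 = 32, RHS = -(-5) = 5; 32 ≥ 5 — holds
x = 5: LHS = 5² - 5 + 2 = 22; 22 ≥ -5 — holds
Hence LHS − RHS is never negative, i.e. LHS ≥ RHS throughout, so the relation holds for every integer in [-5, 5].

Answer: All integers in [-5, 5]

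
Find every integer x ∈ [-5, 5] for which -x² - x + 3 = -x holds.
Track d = LHS − RHS over the integers in [-5, 5]. Equality would need d = 0, but d changes sign only between consecutive integers, jumping over 0:
x = -2: LHS = -(-2)² - (-2) + 3 = 1, RHS = -(-2) = 2; 1 = 2 — FAILS  (d = -1)
x = -1: LHS = -(-1)² - (-1) + 3 = 3, RHS = -(-1) = 1; 3 = 1 — FAILS  (d = 2)
x = 1: LHS = -1² - 1 + 3 = 1; 1 = -1 — FAILS  (d = 2)
x = 2: LHS = -2² - 2 + 3 = -3; -3 = -2 — FAILS  (d = -1)
Away from these crossings d keeps a constant sign, and checking every integer in [-5, 5] confirms d ≠ 0 throughout. Hence the two sides are never equal, so the claimed relation (=) fails for every integer in [-5, 5].

Answer: None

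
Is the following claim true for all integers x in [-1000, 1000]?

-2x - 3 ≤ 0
The claim fails at x = -2:
x = -2: LHS = -2·(-2) - 3 = 1; 1 ≤ 0 — FAILS

Because a single integer refutes it, the statement is false.

Answer: False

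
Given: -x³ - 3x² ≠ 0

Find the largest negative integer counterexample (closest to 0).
Testing negative integers from -1 downward:
x = -1: LHS = -(-1)³ - 3·(-1)² = -2; -2 ≠ 0 — holds
x = -2: LHS = -(-2)³ - 3·(-2)² = -4; -4 ≠ 0 — holds
x = -3: LHS = -(-3)³ - 3·(-3)² = 0; 0 ≠ 0 — FAILS  ← closest negative counterexample to 0

Answer: x = -3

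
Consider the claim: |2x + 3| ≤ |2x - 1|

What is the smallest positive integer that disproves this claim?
Testing positive integers:
x = 1: LHS = |2·1 + 3| = |5| = 5, RHS = |2·1 - 1| = |1| = 1; 5 ≤ 1 — FAILS  ← smallest positive counterexample

Answer: x = 1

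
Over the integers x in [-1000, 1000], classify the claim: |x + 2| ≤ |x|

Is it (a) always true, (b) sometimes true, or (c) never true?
Holds at x = -1: LHS = |(-1) + 2| = |1| = 1, RHS = |-1| = 1; 1 ≤ 1 — holds
Fails at x = 0: LHS = |0 + 2| = |2| = 2, RHS = |0| = 0; 2 ≤ 0 — FAILS
It is satisfied by some integers in the range but not all.

Answer: Sometimes true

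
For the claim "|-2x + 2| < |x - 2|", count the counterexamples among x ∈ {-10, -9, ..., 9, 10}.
Counterexamples in [-10, 10]: {-10, -9, -8, -7, -6, -5, -4, -3, -2, -1, 0, 2, 3, 4, 5, 6, 7, 8, 9, 10}.

Counting them gives 20 values.

Answer: 20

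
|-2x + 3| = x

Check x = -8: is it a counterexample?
Substitute x = -8 into the relation:
x = -8: LHS = |-2·(-8) + 3| = |19| = 19; 19 = -8 — FAILS

Since the claim fails at x = -8, this value is a counterexample.

Answer: Yes, x = -8 is a counterexample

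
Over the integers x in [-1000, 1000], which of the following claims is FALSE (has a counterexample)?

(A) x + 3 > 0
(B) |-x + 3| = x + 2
(A) x = -3: LHS = (-3) + 3 = 0; 0 > 0 — FAILS
(B) x = 0: LHS = |-0 + 3| = |3| = 3, RHS = 0 + 2 = 2; 3 = 2 — FAILS

Answer: Both A and B are false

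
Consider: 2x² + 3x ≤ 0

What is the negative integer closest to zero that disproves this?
Testing negative integers from -1 downward:
x = -1: LHS = 2·(-1)² + 3·(-1) = -1; -1 ≤ 0 — holds
x = -2: LHS = 2·(-2)² + 3·(-2) = 2; 2 ≤ 0 — FAILS  ← closest negative counterexample to 0

Answer: x = -2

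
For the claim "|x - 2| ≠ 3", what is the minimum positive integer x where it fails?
Testing positive integers:
x = 1: LHS = |1 - 2| = |-1| = 1; 1 ≠ 3 — holds
x = 2: LHS = |2 - 2| = |0| = 0; 0 ≠ 3 — holds
x = 3: LHS = |3 - 2| = |1| = 1; 1 ≠ 3 — holds
x = 4: LHS = |4 - 2| = |2| = 2; 2 ≠ 3 — holds
x = 5: LHS = |5 - 2| = |3| = 3; 3 ≠ 3 — FAILS  ← smallest positive counterexample

Answer: x = 5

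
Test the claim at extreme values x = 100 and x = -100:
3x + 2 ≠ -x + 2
x = 100: LHS = 3·100 + 2 = 302, RHS = -100 + 2 = -98; 302 ≠ -98 — holds
x = -100: LHS = 3·(-100) + 2 = -298, RHS = -(-100) + 2 = 102; -298 ≠ 102 — holds

Answer: Yes, holds for both x = 100 and x = -100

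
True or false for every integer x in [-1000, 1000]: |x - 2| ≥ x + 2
The claim fails at x = 1:
x = 1: LHS = |1 - 2| = |-1| = 1, RHS = 1 + 2 = 3; 1 ≥ 3 — FAILS

Because a single integer refutes it, the statement is false.

Answer: False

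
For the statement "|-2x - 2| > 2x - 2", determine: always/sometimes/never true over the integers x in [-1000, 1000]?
Over all integers in [-1000, 1000], LHS − RHS is smallest at x = 0, where it equals 4:
x = 0: LHS = |-2·0 - 2| = |-2| = 2, RHS = 2·0 - 2 = -2; 2 > -2 — holds
At the ends of the range:
x = -1000: LHS = |-2·(-1000) - 2| = |1998| = 1998, RHS = 2·(-1000) - 2 = -2002; 1998 > -2002 — holds
x = 1000: LHS = |-2·1000 - 2| = |-2002| = 2002, RHS = 2·1000 - 2 = 1998; 2002 > 1998 — holds
Hence LHS − RHS is never zero or negative, i.e. LHS > RHS throughout, so the relation holds for every integer in [-1000, 1000].

No counterexample exists.

Answer: Always true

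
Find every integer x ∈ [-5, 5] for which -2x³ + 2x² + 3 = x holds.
Track d = LHS − RHS over the integers in [-5, 5]. Equality would need d = 0, but d changes sign only between consecutive integers, jumping over 0:
x = 1: LHS = -2·1³ + 2·1² + 3 = 3; 3 = 1 — FAILS  (d = 2)
x = 2: LHS = -2·2³ + 2·2² + 3 = -5; -5 = 2 — FAILS  (d = -7)
Away from these crossings d keeps a constant sign, and checking every integer in [-5, 5] confirms d ≠ 0 throughout. Hence the two sides are never equal, so the claimed relation (=) fails for every integer in [-5, 5].

Answer: None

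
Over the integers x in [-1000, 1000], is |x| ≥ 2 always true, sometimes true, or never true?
Holds at x = 2: LHS = |2| = 2; 2 ≥ 2 — holds
Fails at x = 0: LHS = |0| = 0; 0 ≥ 2 — FAILS
It is satisfied by some integers in the range but not all.

Answer: Sometimes true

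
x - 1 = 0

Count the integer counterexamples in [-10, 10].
Counterexamples in [-10, 10]: {-10, -9, -8, -7, -6, -5, -4, -3, -2, -1, 0, 2, 3, 4, 5, 6, 7, 8, 9, 10}.

Counting them gives 20 values.

Answer: 20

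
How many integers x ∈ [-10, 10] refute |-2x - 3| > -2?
An absolute value is never negative, so the left side is ≥ 0 for every x, while the right side is -2. Tightest case in [-10, 10] is x = -1:
x = -1: LHS = |-2·(-1) - 3| = |-1| = 1; 1 > -2 — holds
Hence LHS − RHS is never zero or negative, i.e. LHS > RHS throughout, so the relation holds for every integer in [-10, 10].

No counterexample appears in that range.

Answer: 0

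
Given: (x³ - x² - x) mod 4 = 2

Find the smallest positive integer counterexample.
Testing positive integers:
x = 1: LHS = (1³ - 1² - 1) mod 4 = (-1) mod 4 = 3; 3 = 2 — FAILS  ← smallest positive counterexample

Answer: x = 1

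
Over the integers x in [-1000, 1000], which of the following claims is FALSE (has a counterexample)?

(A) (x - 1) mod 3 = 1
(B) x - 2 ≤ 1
(A) x = 0: LHS = (0 - 1) mod 3 = (-1) mod 3 = 2; 2 = 1 — FAILS
(B) x = 4: LHS = 4 - 2 = 2; 2 ≤ 1 — FAILS

Answer: Both A and B are false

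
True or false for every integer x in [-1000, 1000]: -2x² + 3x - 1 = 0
The claim fails at x = 0:
x = 0: LHS = -2·0² + 3·0 - 1 = -1; -1 = 0 — FAILS

Because a single integer refutes it, the statement is false.

Answer: False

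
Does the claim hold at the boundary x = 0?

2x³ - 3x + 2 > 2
x = 0: LHS = 2·0³ - 3·0 + 2 = 2; 2 > 2 — FAILS

The relation fails at x = 0, so x = 0 is a counterexample.

Answer: No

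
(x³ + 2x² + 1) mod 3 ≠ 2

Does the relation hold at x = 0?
x = 0: LHS = (0³ + 2·0² + 1) mod 3 = 1 mod 3 = 1; 1 ≠ 2 — holds

The relation is satisfied at x = 0.

Answer: Yes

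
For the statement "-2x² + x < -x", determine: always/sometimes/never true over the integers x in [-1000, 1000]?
Holds at x = -1: LHS = -2·(-1)² + (-1) = -3, RHS = -(-1) = 1; -3 < 1 — holds
Fails at x = 0: LHS = -2·0² + 0 = 0, RHS = -0 = 0; 0 < 0 — FAILS
It is satisfied by some integers in the range but not all.

Answer: Sometimes true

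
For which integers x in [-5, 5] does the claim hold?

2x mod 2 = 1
For a polynomial with integer coefficients, its value mod 2 depends only on x mod 2, so it suffices to check one representative of each residue class, x = 0, 1:
x = 0: LHS = (2·0) mod 2 = 0 mod 2 = 0; 0 = 1 — FAILS
x = 1: LHS = (2·1) mod 2 = 2 mod 2 = 0; 0 = 1 — FAILS
The relation fails in every residue class, so the claimed relation (=) fails for every integer in [-5, 5].

Answer: None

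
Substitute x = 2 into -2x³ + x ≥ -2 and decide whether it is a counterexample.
Substitute x = 2 into the relation:
x = 2: LHS = -2·2³ + 2 = -14; -14 ≥ -2 — FAILS

Since the claim fails at x = 2, this value is a counterexample.

Answer: Yes, x = 2 is a counterexample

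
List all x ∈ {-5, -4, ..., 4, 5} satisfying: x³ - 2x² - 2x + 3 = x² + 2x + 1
Track d = LHS − RHS over the integers in [-5, 5]. Equality would need d = 0, but d changes sign only between consecutive integers, jumping over 0:
x = -2: LHS = (-2)³ - 2·(-2)² - 2·(-2) + 3 = -9, RHS = (-2)² + 2·(-2) + 1 = 1; -9 = 1 — FAILS  (d = -10)
x = -1: LHS = (-1)³ - 2·(-1)² - 2·(-1) + 3 = 2, RHS = (-1)² + 2·(-1) + 1 = 0; 2 = 0 — FAILS  (d = 2)
x = 0: LHS = 0³ - 2·0² - 2·0 + 3 = 3, RHS = 0² + 2·0 + 1 = 1; 3 = 1 — FAILS  (d = 2)
x = 1: LHS = 1³ - 2·1² - 2·1 + 3 = 0, RHS = 1² + 2·1 + 1 = 4; 0 = 4 — FAILS  (d = -4)
x = 3: LHS = 3³ - 2·3² - 2·3 + 3 = 6, RHS = 3² + 2·3 + 1 = 16; 6 = 16 — FAILS  (d = -10)
x = 4: LHS = 4³ - 2·4² - 2·4 + 3 = 27, RHS = 4² + 2·4 + 1 = 25; 27 = 25 — FAILS  (d = 2)
Away from these crossings d keeps a constant sign, and checking every integer in [-5, 5] confirms d ≠ 0 throughout. Hence the two sides are never equal, so the claimed relation (=) fails for every integer in [-5, 5].

Answer: None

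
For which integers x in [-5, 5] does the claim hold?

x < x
Over all integers in [-5, 5], LHS − RHS is smallest at x = 0, where it equals 0:
x = 0: 0 < 0 — FAILS
At the ends of the range:
x = -5: -5 < -5 — FAILS
x = 5: 5 < 5 — FAILS
Hence LHS − RHS is never negative, i.e. LHS ≥ RHS throughout, so the claimed relation (<) fails for every integer in [-5, 5].

Answer: None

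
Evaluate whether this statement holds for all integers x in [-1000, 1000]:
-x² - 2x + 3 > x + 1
The claim fails at x = 1:
x = 1: LHS = -1² - 2·1 + 3 = 0, RHS = 1 + 1 = 2; 0 > 2 — FAILS

Because a single integer refutes it, the statement is false.

Answer: False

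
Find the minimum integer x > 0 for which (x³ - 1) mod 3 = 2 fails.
Testing positive integers:
x = 1: LHS = (1³ - 1) mod 3 = 0 mod 3 = 0; 0 = 2 — FAILS  ← smallest positive counterexample

Answer: x = 1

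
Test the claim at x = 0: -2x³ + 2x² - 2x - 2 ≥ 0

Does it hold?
x = 0: LHS = -2·0³ + 2·0² - 2·0 - 2 = -2; -2 ≥ 0 — FAILS

The relation fails at x = 0, so x = 0 is a counterexample.

Answer: No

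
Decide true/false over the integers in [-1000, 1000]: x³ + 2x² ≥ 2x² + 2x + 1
The claim fails at x = 0:
x = 0: LHS = 0³ + 2·0² = 0, RHS = 2·0² + 2·0 + 1 = 1; 0 ≥ 1 — FAILS

Because a single integer refutes it, the statement is false.

Answer: False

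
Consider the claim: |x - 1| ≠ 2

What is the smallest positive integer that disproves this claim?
Testing positive integers:
x = 1: LHS = |1 - 1| = |0| = 0; 0 ≠ 2 — holds
x = 2: LHS = |2 - 1| = |1| = 1; 1 ≠ 2 — holds
x = 3: LHS = |3 - 1| = |2| = 2; 2 ≠ 2 — FAILS  ← smallest positive counterexample

Answer: x = 3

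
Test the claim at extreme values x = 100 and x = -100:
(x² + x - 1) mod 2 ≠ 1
x = 100: LHS = (100² + 100 - 1) mod 2 = 10099 mod 2 = 1; 1 ≠ 1 — FAILS
x = -100: LHS = ((-100)² + (-100) - 1) mod 2 = 9899 mod 2 = 1; 1 ≠ 1 — FAILS

Answer: No, fails for both x = 100 and x = -100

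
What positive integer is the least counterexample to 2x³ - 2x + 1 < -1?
Testing positive integers:
x = 1: LHS = 2·1³ - 2·1 + 1 = 1; 1 < -1 — FAILS  ← smallest positive counterexample

Answer: x = 1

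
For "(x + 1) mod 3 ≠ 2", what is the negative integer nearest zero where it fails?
Testing negative integers from -1 downward:
x = -1: LHS = ((-1) + 1) mod 3 = 0 mod 3 = 0; 0 ≠ 2 — holds
x = -2: LHS = ((-2) + 1) mod 3 = (-1) mod 3 = 2; 2 ≠ 2 — FAILS  ← closest negative counterexample to 0

Answer: x = -2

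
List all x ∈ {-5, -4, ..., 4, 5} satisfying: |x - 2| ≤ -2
An absolute value is never negative, so the left side is ≥ 0 for every x, while the right side is -2. Tightest case in [-5, 5] is x = 2:
x = 2: LHS = |2 - 2| = |0| = 0; 0 ≤ -2 — FAILS
Hence LHS − RHS is never zero or negative, i.e. LHS > RHS throughout, so the claimed relation (≤) fails for every integer in [-5, 5].

Answer: None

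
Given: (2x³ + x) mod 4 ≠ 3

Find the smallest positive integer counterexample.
Testing positive integers:
x = 1: LHS = (2·1³ + 1) mod 4 = 3 mod 4 = 3; 3 ≠ 3 — FAILS  ← smallest positive counterexample

Answer: x = 1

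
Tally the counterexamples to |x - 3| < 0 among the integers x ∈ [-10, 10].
Counterexamples in [-10, 10]: {-10, -9, -8, -7, -6, -5, -4, -3, -2, -1, 0, 1, 2, 3, 4, 5, 6, 7, 8, 9, 10}.

Counting them gives 21 values.

Answer: 21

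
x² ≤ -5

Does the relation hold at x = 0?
x = 0: LHS = 0² = 0; 0 ≤ -5 — FAILS

The relation fails at x = 0, so x = 0 is a counterexample.

Answer: No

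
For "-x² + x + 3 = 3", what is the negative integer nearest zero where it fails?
Testing negative integers from -1 downward:
x = -1: LHS = -(-1)² + (-1) + 3 = 1; 1 = 3 — FAILS  ← closest negative counterexample to 0

Answer: x = -1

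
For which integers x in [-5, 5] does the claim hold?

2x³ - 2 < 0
Holds for: {-5, -4, -3, -2, -1, 0}
Fails for: {1, 2, 3, 4, 5}

Answer: {-5, -4, -3, -2, -1, 0}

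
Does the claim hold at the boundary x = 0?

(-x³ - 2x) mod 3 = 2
x = 0: LHS = (-0³ - 2·0) mod 3 = 0 mod 3 = 0; 0 = 2 — FAILS

The relation fails at x = 0, so x = 0 is a counterexample.

Answer: No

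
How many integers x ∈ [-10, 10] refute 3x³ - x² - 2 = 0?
Counterexamples in [-10, 10]: {-10, -9, -8, -7, -6, -5, -4, -3, -2, -1, 0, 2, 3, 4, 5, 6, 7, 8, 9, 10}.

Counting them gives 20 values.

Answer: 20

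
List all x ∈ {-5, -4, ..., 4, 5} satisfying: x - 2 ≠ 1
Holds for: {-5, -4, -3, -2, -1, 0, 1, 2, 4, 5}
Fails for: {3}

Answer: {-5, -4, -3, -2, -1, 0, 1, 2, 4, 5}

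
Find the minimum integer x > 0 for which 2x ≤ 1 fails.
Testing positive integers:
x = 1: LHS = 2·1 = 2; 2 ≤ 1 — FAILS  ← smallest positive counterexample

Answer: x = 1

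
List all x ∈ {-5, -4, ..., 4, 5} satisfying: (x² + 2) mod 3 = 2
Holds for: {-3, 0, 3}
Fails for: {-5, -4, -2, -1, 1, 2, 4, 5}

Answer: {-3, 0, 3}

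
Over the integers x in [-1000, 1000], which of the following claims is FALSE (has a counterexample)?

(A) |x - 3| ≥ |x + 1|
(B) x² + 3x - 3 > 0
(A) x = 2: LHS = |2 - 3| = |-1| = 1, RHS = |2 + 1| = |3| = 3; 1 ≥ 3 — FAILS
(B) x = 0: LHS = 0² + 3·0 - 3 = -3; -3 > 0 — FAILS

Answer: Both A and B are false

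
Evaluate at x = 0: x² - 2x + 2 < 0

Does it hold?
x = 0: LHS = 0² - 2·0 + 2 = 2; 2 < 0 — FAILS

The relation fails at x = 0, so x = 0 is a counterexample.

Answer: No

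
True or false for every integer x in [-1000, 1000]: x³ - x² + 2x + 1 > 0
The claim fails at x = -1:
x = -1: LHS = (-1)³ - (-1)² + 2·(-1) + 1 = -3; -3 > 0 — FAILS

Because a single integer refutes it, the statement is false.

Answer: False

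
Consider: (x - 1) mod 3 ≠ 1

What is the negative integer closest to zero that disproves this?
Testing negative integers from -1 downward:
x = -1: LHS = ((-1) - 1) mod 3 = (-2) mod 3 = 1; 1 ≠ 1 — FAILS  ← closest negative counterexample to 0

Answer: x = -1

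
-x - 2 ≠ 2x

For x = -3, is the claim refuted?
Substitute x = -3 into the relation:
x = -3: LHS = -(-3) - 2 = 1, RHS = 2·(-3) = -6; 1 ≠ -6 — holds

The relation holds at x = -3, so it is not a counterexample.

Answer: No, x = -3 is not a counterexample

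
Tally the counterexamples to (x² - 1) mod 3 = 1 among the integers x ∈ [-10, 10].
Counterexamples in [-10, 10]: {-10, -9, -8, -7, -6, -5, -4, -3, -2, -1, 0, 1, 2, 3, 4, 5, 6, 7, 8, 9, 10}.

Counting them gives 21 values.

Answer: 21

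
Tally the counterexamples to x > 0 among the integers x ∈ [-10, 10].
Counterexamples in [-10, 10]: {-10, -9, -8, -7, -6, -5, -4, -3, -2, -1, 0}.

Counting them gives 11 values.

Answer: 11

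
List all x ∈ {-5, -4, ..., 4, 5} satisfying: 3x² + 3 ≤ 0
Over all integers in [-5, 5], LHS − RHS is smallest at x = 0, where it equals 3:
x = 0: LHS = 3·0² + 3 = 3; 3 ≤ 0 — FAILS
At the ends of the range:
x = -5: LHS = 3·(-5)² + 3 = 78; 78 ≤ 0 — FAILS
x = 5: LHS = 3·5² + 3 = 78; 78 ≤ 0 — FAILS
Hence LHS − RHS is never zero or negative, i.e. LHS > RHS throughout, so the claimed relation (≤) fails for every integer in [-5, 5].

Answer: None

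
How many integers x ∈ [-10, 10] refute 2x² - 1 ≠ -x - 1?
Counterexamples in [-10, 10]: {0}.

Counting them gives 1 values.

Answer: 1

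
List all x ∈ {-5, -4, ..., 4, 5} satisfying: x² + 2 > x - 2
Over all integers in [-5, 5], LHS − RHS is smallest at x = 0, where it equals 4:
x = 0: LHS = 0² + 2 = 2, RHS = 0 - 2 = -2; 2 > -2 — holds
At the ends of the range:
x = -5: LHS = (-5)² + 2 = 27, RHS = (-5) - 2 = -7; 27 > -7 — holds
x = 5: LHS = 5² + 2 = 27, RHS = 5 - 2 = 3; 27 > 3 — holds
Hence LHS − RHS is never zero or negative, i.e. LHS > RHS throughout, so the relation holds for every integer in [-5, 5].

Answer: All integers in [-5, 5]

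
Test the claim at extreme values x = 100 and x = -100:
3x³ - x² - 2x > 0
x = 100: LHS = 3·100³ - 100² - 2·100 = 2989800; 2989800 > 0 — holds
x = -100: LHS = 3·(-100)³ - (-100)² - 2·(-100) = -3009800; -3009800 > 0 — FAILS

Answer: Partially: holds for x = 100, fails for x = -100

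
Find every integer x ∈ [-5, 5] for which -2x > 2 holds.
Holds for: {-5, -4, -3, -2}
Fails for: {-1, 0, 1, 2, 3, 4, 5}

Answer: {-5, -4, -3, -2}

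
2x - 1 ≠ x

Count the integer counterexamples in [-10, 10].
Counterexamples in [-10, 10]: {1}.

Counting them gives 1 values.

Answer: 1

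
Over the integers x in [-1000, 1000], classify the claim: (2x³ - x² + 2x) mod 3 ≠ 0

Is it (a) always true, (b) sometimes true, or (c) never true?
Holds at x = -1: LHS = (2·(-1)³ - (-1)² + 2·(-1)) mod 3 = (-5) mod 3 = 1; 1 ≠ 0 — holds
Fails at x = 0: LHS = (2·0³ - 0² + 2·0) mod 3 = 0 mod 3 = 0; 0 ≠ 0 — FAILS
It is satisfied by some integers in the range but not all.

Answer: Sometimes true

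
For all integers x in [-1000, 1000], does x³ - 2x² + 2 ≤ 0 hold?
The claim fails at x = 0:
x = 0: LHS = 0³ - 2·0² + 2 = 2; 2 ≤ 0 — FAILS

Because a single integer refutes it, the statement is false.

Answer: False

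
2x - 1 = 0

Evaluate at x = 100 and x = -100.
x = 100: LHS = 2·100 - 1 = 199; 199 = 0 — FAILS
x = -100: LHS = 2·(-100) - 1 = -201; -201 = 0 — FAILS

Answer: No, fails for both x = 100 and x = -100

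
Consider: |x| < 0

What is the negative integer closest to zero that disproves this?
Testing negative integers from -1 downward:
x = -1: LHS = |-1| = 1; 1 < 0 — FAILS  ← closest negative counterexample to 0

Answer: x = -1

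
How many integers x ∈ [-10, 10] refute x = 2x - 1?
Counterexamples in [-10, 10]: {-10, -9, -8, -7, -6, -5, -4, -3, -2, -1, 0, 2, 3, 4, 5, 6, 7, 8, 9, 10}.

Counting them gives 20 values.

Answer: 20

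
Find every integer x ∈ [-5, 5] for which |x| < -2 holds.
An absolute value is never negative, so the left side is ≥ 0 for every x, while the right side is -2. Tightest case in [-5, 5] is x = 0:
x = 0: LHS = |0| = 0; 0 < -2 — FAILS
Hence LHS − RHS is never negative, i.e. LHS ≥ RHS throughout, so the claimed relation (<) fails for every integer in [-5, 5].

Answer: None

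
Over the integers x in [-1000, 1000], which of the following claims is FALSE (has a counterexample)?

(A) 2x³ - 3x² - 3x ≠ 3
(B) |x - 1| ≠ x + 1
(A) Track d = LHS − RHS over the integers in [-1000, 1000]. Equality would need d = 0, but d changes sign only between consecutive integers, jumping over 0:
x = 2: LHS = 2·2³ - 3·2² - 3·2 = -2; -2 ≠ 3 — holds  (d = -5)
x = 3: LHS = 2·3³ - 3·3² - 3·3 = 18; 18 ≠ 3 — holds  (d = 15)
Away from these crossings d keeps a constant sign, and checking every integer in [-1000, 1000] confirms d ≠ 0 throughout. Hence the two sides are never equal, so the relation holds for every integer in [-1000, 1000].

(B) x = 0: LHS = |0 - 1| = |-1| = 1, RHS = 0 + 1 = 1; 1 ≠ 1 — FAILS

Only (B) has a counterexample.

Answer: B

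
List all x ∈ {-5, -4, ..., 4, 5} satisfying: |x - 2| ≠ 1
Holds for: {-5, -4, -3, -2, -1, 0, 2, 4, 5}
Fails for: {1, 3}

Answer: {-5, -4, -3, -2, -1, 0, 2, 4, 5}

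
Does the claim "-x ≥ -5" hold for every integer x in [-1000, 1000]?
The claim fails at x = 6:
x = 6: -6 ≥ -5 — FAILS

Because a single integer refutes it, the statement is false.

Answer: False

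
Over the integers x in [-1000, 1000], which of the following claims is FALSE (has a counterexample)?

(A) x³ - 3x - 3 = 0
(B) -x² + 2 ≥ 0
(A) x = 0: LHS = 0³ - 3·0 - 3 = -3; -3 = 0 — FAILS
(B) x = 2: LHS = -2² + 2 = -2; -2 ≥ 0 — FAILS

Answer: Both A and B are false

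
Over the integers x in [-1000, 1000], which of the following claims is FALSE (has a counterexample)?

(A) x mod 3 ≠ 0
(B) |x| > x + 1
(A) x = 0: LHS = 0 mod 3 = 0; 0 ≠ 0 — FAILS
(B) x = 0: LHS = |0| = 0, RHS = 0 + 1 = 1; 0 > 1 — FAILS

Answer: Both A and B are false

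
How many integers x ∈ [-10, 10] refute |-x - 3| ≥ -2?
An absolute value is never negative, so the left side is ≥ 0 for every x, while the right side is -2. Tightest case in [-10, 10] is x = -3:
x = -3: LHS = |-(-3) - 3| = |0| = 0; 0 ≥ -2 — holds
Hence LHS − RHS is never negative, i.e. LHS ≥ RHS throughout, so the relation holds for every integer in [-10, 10].

No counterexample appears in that range.

Answer: 0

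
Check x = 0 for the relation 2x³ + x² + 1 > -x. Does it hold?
x = 0: LHS = 2·0³ + 0² + 1 = 1, RHS = -0 = 0; 1 > 0 — holds

The relation is satisfied at x = 0.

Answer: Yes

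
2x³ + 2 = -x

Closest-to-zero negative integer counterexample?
Testing negative integers from -1 downward:
x = -1: LHS = 2·(-1)³ + 2 = 0, RHS = -(-1) = 1; 0 = 1 — FAILS  ← closest negative counterexample to 0

Answer: x = -1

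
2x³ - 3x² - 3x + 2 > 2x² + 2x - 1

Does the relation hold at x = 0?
x = 0: LHS = 2·0³ - 3·0² - 3·0 + 2 = 2, RHS = 2·0² + 2·0 - 1 = -1; 2 > -1 — holds

The relation is satisfied at x = 0.

Answer: Yes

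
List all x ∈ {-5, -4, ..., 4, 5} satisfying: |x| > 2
Holds for: {-5, -4, -3, 3, 4, 5}
Fails for: {-2, -1, 0, 1, 2}

Answer: {-5, -4, -3, 3, 4, 5}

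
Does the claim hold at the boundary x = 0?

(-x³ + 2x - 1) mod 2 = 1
x = 0: LHS = (-0³ + 2·0 - 1) mod 2 = (-1) mod 2 = 1; 1 = 1 — holds

The relation is satisfied at x = 0.

Answer: Yes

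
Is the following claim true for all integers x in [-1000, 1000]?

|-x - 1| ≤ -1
The claim fails at x = 0:
x = 0: LHS = |-0 - 1| = |-1| = 1; 1 ≤ -1 — FAILS

Because a single integer refutes it, the statement is false.

Answer: False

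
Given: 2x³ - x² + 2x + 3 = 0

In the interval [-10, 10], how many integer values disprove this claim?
Counterexamples in [-10, 10]: {-10, -9, -8, -7, -6, -5, -4, -3, -2, -1, 0, 1, 2, 3, 4, 5, 6, 7, 8, 9, 10}.

Counting them gives 21 values.

Answer: 21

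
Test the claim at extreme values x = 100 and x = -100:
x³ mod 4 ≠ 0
x = 100: LHS = (100³) mod 4 = 1000000 mod 4 = 0; 0 ≠ 0 — FAILS
x = -100: LHS = ((-100)³) mod 4 = (-1000000) mod 4 = 0; 0 ≠ 0 — FAILS

Answer: No, fails for both x = 100 and x = -100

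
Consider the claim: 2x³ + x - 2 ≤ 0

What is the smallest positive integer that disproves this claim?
Testing positive integers:
x = 1: LHS = 2·1³ + 1 - 2 = 1; 1 ≤ 0 — FAILS  ← smallest positive counterexample

Answer: x = 1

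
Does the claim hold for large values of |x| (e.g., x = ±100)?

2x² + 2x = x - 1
x = 100: LHS = 2·100² + 2·100 = 20200, RHS = 100 - 1 = 99; 20200 = 99 — FAILS
x = -100: LHS = 2·(-100)² + 2·(-100) = 19800, RHS = (-100) - 1 = -101; 19800 = -101 — FAILS

Answer: No, fails for both x = 100 and x = -100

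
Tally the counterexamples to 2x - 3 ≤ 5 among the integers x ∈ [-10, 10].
Counterexamples in [-10, 10]: {5, 6, 7, 8, 9, 10}.

Counting them gives 6 values.

Answer: 6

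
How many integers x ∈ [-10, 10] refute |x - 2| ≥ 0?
An absolute value is never negative, so the left side is ≥ 0 for every x, while the right side is 0. Tightest case in [-10, 10] is x = 2:
x = 2: LHS = |2 - 2| = |0| = 0; 0 ≥ 0 — holds
Hence LHS − RHS is never negative, i.e. LHS ≥ RHS throughout, so the relation holds for every integer in [-10, 10].

No counterexample appears in that range.

Answer: 0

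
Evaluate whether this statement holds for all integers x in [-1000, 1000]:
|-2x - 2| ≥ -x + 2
The claim fails at x = -1:
x = -1: LHS = |-2·(-1) - 2| = |0| = 0, RHS = -(-1) + 2 = 3; 0 ≥ 3 — FAILS

Because a single integer refutes it, the statement is false.

Answer: False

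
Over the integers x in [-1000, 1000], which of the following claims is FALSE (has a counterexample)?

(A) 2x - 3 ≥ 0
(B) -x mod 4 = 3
(A) x = 0: LHS = 2·0 - 3 = -3; -3 ≥ 0 — FAILS
(B) x = 0: LHS = (-0) mod 4 = 0 mod 4 = 0; 0 = 3 — FAILS

Answer: Both A and B are false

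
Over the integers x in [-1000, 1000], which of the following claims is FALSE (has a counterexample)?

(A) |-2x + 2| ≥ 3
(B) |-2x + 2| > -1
(A) x = 0: LHS = |-2·0 + 2| = |2| = 2; 2 ≥ 3 — FAILS

(B) An absolute value is never negative, so the left side is ≥ 0 for every x, while the right side is -1. Tightest case in [-1000, 1000] is x = 1:
x = 1: LHS = |-2·1 + 2| = |0| = 0; 0 > -1 — holds
Hence LHS − RHS is never zero or negative, i.e. LHS > RHS throughout, so the relation holds for every integer in [-1000, 1000].

Only (A) has a counterexample.

Answer: A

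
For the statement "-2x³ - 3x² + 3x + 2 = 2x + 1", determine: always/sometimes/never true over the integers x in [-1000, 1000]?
Track d = LHS − RHS over the integers in [-1000, 1000]. Equality would need d = 0, but d changes sign only between consecutive integers, jumping over 0:
x = -2: LHS = -2·(-2)³ - 3·(-2)² + 3·(-2) + 2 = 0, RHS = 2·(-2) + 1 = -3; 0 = -3 — FAILS  (d = 3)
x = -1: LHS = -2·(-1)³ - 3·(-1)² + 3·(-1) + 2 = -2, RHS = 2·(-1) + 1 = -1; -2 = -1 — FAILS  (d = -1)
x = -1: LHS = -2·(-1)³ - 3·(-1)² + 3·(-1) + 2 = -2, RHS = 2·(-1) + 1 = -1; -2 = -1 — FAILS  (d = -1)
x = 0: LHS = -2·0³ - 3·0² + 3·0 + 2 = 2, RHS = 2·0 + 1 = 1; 2 = 1 — FAILS  (d = 1)
x = 0: LHS = -2·0³ - 3·0² + 3·0 + 2 = 2, RHS = 2·0 + 1 = 1; 2 = 1 — FAILS  (d = 1)
x = 1: LHS = -2·1³ - 3·1² + 3·1 + 2 = 0, RHS = 2·1 + 1 = 3; 0 = 3 — FAILS  (d = -3)
Away from these crossings d keeps a constant sign, and checking every integer in [-1000, 1000] confirms d ≠ 0 throughout. Hence the two sides are never equal, so the claimed relation (=) fails for every integer in [-1000, 1000].

No integer in the range satisfies it.

Answer: Never true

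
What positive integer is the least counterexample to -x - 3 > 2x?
Testing positive integers:
x = 1: LHS = -1 - 3 = -4, RHS = 2·1 = 2; -4 > 2 — FAILS  ← smallest positive counterexample

Answer: x = 1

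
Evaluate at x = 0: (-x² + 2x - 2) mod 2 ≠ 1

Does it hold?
x = 0: LHS = (-0² + 2·0 - 2) mod 2 = (-2) mod 2 = 0; 0 ≠ 1 — holds

The relation is satisfied at x = 0.

Answer: Yes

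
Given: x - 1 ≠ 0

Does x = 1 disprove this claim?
Substitute x = 1 into the relation:
x = 1: LHS = 1 - 1 = 0; 0 ≠ 0 — FAILS

Since the claim fails at x = 1, this value is a counterexample.

Answer: Yes, x = 1 is a counterexample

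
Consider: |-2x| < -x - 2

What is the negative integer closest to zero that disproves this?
Testing negative integers from -1 downward:
x = -1: LHS = |-2·(-1)| = |2| = 2, RHS = -(-1) - 2 = -1; 2 < -1 — FAILS  ← closest negative counterexample to 0

Answer: x = -1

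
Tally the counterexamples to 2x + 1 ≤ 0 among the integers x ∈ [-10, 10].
Counterexamples in [-10, 10]: {0, 1, 2, 3, 4, 5, 6, 7, 8, 9, 10}.

Counting them gives 11 values.

Answer: 11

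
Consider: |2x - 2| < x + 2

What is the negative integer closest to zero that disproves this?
Testing negative integers from -1 downward:
x = -1: LHS = |2·(-1) - 2| = |-4| = 4, RHS = (-1) + 2 = 1; 4 < 1 — FAILS  ← closest negative counterexample to 0

Answer: x = -1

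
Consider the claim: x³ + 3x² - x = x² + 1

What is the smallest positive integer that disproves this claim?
Testing positive integers:
x = 1: LHS = 1³ + 3·1² - 1 = 3, RHS = 1² + 1 = 2; 3 = 2 — FAILS  ← smallest positive counterexample

Answer: x = 1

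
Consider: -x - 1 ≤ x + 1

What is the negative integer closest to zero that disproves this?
Testing negative integers from -1 downward:
x = -1: LHS = -(-1) - 1 = 0, RHS = (-1) + 1 = 0; 0 ≤ 0 — holds
x = -2: LHS = -(-2) - 1 = 1, RHS = (-2) + 1 = -1; 1 ≤ -1 — FAILS  ← closest negative counterexample to 0

Answer: x = -2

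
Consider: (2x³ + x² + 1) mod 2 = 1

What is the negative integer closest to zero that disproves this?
Testing negative integers from -1 downward:
x = -1: LHS = (2·(-1)³ + (-1)² + 1) mod 2 = 0 mod 2 = 0; 0 = 1 — FAILS  ← closest negative counterexample to 0

Answer: x = -1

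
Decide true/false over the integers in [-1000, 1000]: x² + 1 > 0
Over all integers in [-1000, 1000], LHS − RHS is smallest at x = 0, where it equals 1:
x = 0: LHS = 0² + 1 = 1; 1 > 0 — holds
At the ends of the range:
x = -1000: LHS = (-1000)² + 1 = 1000001; 1000001 > 0 — holds
x = 1000: LHS = 1000² + 1 = 1000001; 1000001 > 0 — holds
Hence LHS − RHS is never zero or negative, i.e. LHS > RHS throughout, so the relation holds for every integer in [-1000, 1000].

No counterexample exists.

Answer: True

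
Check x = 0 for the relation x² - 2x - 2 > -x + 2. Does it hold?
x = 0: LHS = 0² - 2·0 - 2 = -2, RHS = -0 + 2 = 2; -2 > 2 — FAILS

The relation fails at x = 0, so x = 0 is a counterexample.

Answer: No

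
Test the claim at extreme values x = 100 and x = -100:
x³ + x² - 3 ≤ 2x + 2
x = 100: LHS = 100³ + 100² - 3 = 1009997, RHS = 2·100 + 2 = 202; 1009997 ≤ 202 — FAILS
x = -100: LHS = (-100)³ + (-100)² - 3 = -990003, RHS = 2·(-100) + 2 = -198; -990003 ≤ -198 — holds

Answer: Partially: fails for x = 100, holds for x = -100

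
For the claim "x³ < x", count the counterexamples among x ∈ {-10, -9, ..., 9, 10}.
Counterexamples in [-10, 10]: {-1, 0, 1, 2, 3, 4, 5, 6, 7, 8, 9, 10}.

Counting them gives 12 values.

Answer: 12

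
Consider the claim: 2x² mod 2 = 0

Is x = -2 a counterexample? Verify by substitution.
Substitute x = -2 into the relation:
x = -2: LHS = (2·(-2)²) mod 2 = 8 mod 2 = 0; 0 = 0 — holds

The relation holds at x = -2, so it is not a counterexample.

Answer: No, x = -2 is not a counterexample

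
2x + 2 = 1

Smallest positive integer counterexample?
Testing positive integers:
x = 1: LHS = 2·1 + 2 = 4; 4 = 1 — FAILS  ← smallest positive counterexample

Answer: x = 1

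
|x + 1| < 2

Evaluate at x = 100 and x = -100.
x = 100: LHS = |100 + 1| = |101| = 101; 101 < 2 — FAILS
x = -100: LHS = |(-100) + 1| = |-99| = 99; 99 < 2 — FAILS

Answer: No, fails for both x = 100 and x = -100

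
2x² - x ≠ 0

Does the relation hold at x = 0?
x = 0: LHS = 2·0² - 0 = 0; 0 ≠ 0 — FAILS

The relation fails at x = 0, so x = 0 is a counterexample.

Answer: No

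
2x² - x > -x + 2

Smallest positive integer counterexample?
Testing positive integers:
x = 1: LHS = 2·1² - 1 = 1, RHS = -1 + 2 = 1; 1 > 1 — FAILS  ← smallest positive counterexample

Answer: x = 1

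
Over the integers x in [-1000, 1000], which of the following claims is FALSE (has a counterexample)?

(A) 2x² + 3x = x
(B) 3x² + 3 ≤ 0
(A) x = 1: LHS = 2·1² + 3·1 = 5; 5 = 1 — FAILS
(B) x = 0: LHS = 3·0² + 3 = 3; 3 ≤ 0 — FAILS

Answer: Both A and B are false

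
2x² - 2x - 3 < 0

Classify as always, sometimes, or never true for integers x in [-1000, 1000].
Holds at x = 0: LHS = 2·0² - 2·0 - 3 = -3; -3 < 0 — holds
Fails at x = -1: LHS = 2·(-1)² - 2·(-1) - 3 = 1; 1 < 0 — FAILS
It is satisfied by some integers in the range but not all.

Answer: Sometimes true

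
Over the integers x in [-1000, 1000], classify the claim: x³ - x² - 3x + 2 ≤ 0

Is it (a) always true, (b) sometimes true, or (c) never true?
Holds at x = 1: LHS = 1³ - 1² - 3·1 + 2 = -1; -1 ≤ 0 — holds
Fails at x = 0: LHS = 0³ - 0² - 3·0 + 2 = 2; 2 ≤ 0 — FAILS
It is satisfied by some integers in the range but not all.

Answer: Sometimes true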